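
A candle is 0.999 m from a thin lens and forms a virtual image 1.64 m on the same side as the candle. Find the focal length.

f = 2.56 m (converging)

Virtual image ⇒ d_i = −1.64 m.
1/f = 1/d_o + 1/d_i = 1/(0.999) + 1/(-1.64) = 0.3912, so f = 2.56 m.
Since f is positive, the thin lens is converging.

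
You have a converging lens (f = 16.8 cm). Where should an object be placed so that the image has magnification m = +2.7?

10.6 cm

m = −d_i/d_o ⇒ d_i = −m·d_o.
1/f = 1/d_o + 1/d_i = 1/d_o − 1/(m·d_o) = (1 − 1/m)/d_o, so d_o = f(1 − 1/m) = (16.80)(1 − 1/(+2.7)) = 10.6 cm.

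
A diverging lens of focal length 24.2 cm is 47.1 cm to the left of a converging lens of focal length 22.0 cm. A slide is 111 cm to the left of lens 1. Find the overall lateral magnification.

m = -0.0876

f₁ = −24.2 cm (diverging).
Lens 1: 1/d_i1 = 1/(-24.2) − 1/(111) = -0.05033, so d_i1 = -19.87 cm; m₁ = −d_i1/d_o1 = +0.1790.
d_o2 = 47.1 − (-19.87) = 66.97 cm.
Lens 2: 1/d_i2 = 1/(22.0) − 1/(66.97) = 0.03052, so d_i2 = 32.76 cm; m₂ = −d_i2/d_o2 = -0.4892.
m = m₁·m₂ = (+0.1790)(-0.4892) = -0.0876.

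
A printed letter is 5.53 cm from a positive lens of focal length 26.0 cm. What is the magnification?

m = +1.27

1/d_i = 1/f − 1/d_o = 1/(26.00) − 1/(5.53) = -0.1424, so d_i = -7.024 cm.
m = −d_i/d_o = −(-7.024)/(5.53) = +1.27.
The image is virtual, upright and enlarged, on the same side as the object.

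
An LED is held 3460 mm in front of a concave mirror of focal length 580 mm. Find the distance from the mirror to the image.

Mirror equation: 1/v = 1/f − 1/u = 1/(580.0) − 1/(3460) = 0.001724 − 0.0002890 = 0.001435, so v = 697 mm.
The image is real, inverted and reduced, in front of the mirror.

697 mm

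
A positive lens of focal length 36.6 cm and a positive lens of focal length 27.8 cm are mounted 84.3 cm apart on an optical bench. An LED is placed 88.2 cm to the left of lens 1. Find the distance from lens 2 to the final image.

Lens 1: 1/d_i1 = 1/f₁ − 1/d_o1 = 1/(36.6) − 1/(88.2) = 0.01598, so d_i1 = 62.56 cm.
The intermediate image is 62.56 cm to the right of lens 1, which is 84.3 − (62.56) = 21.74 cm to the left of lens 2, so d_o2 = +21.74 cm.
Lens 2: 1/d_i2 = 1/f₂ − 1/d_o2 = 1/(27.8) − 1/(21.74) = -0.01003, so d_i2 = -99.7 cm.
The final image is virtual, 99.7 cm to the left of lens 2 (overall magnification ≈ -3.3).

99.7 cm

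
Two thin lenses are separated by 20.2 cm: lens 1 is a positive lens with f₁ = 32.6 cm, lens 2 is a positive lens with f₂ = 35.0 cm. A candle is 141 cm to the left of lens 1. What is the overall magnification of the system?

m = -0.184

Lens 1: 1/d_i1 = 1/(32.6) − 1/(141) = 0.02358, so d_i1 = 42.40 cm; m₁ = −d_i1/d_o1 = -0.3007.
d_o2 = 20.2 − (42.40) = -22.20 cm (virtual object).
Lens 2: 1/d_i2 = 1/(35.0) − 1/(-22.20) = 0.07362, so d_i2 = 13.58 cm; m₂ = −d_i2/d_o2 = +0.6119.
m = m₁·m₂ = (-0.3007)(+0.6119) = -0.184.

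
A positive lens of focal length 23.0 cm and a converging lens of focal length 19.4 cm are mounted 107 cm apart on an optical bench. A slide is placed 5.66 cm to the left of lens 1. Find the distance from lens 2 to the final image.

Lens 1: 1/d_i1 = 1/f₁ − 1/d_o1 = 1/(23.0) − 1/(5.66) = -0.1332, so d_i1 = -7.507 cm.
The intermediate image is 7.507 cm to the left of lens 1 (virtual), which is 107 − (-7.507) = 114.5 cm to the left of lens 2, so d_o2 = +114.5 cm.
Lens 2: 1/d_i2 = 1/f₂ − 1/d_o2 = 1/(19.4) − 1/(114.5) = 0.04281, so d_i2 = 23.4 cm.
The final image is real, 23.4 cm to the right of lens 2 (overall magnification ≈ -0.27).

23.4 cm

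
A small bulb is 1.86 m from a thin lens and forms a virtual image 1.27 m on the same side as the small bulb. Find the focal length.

f = -4.00 m (diverging)

Virtual image ⇒ d_i = −1.27 m.
1/f = 1/d_o + 1/d_i = 1/(1.86) + 1/(-1.27) = -0.2498, so f = -4.00 m.
Since f is negative, the thin lens is diverging.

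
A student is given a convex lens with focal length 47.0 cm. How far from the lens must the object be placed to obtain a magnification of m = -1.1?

89.7 cm

m = −d_i/d_o ⇒ d_i = −m·d_o.
1/f = 1/d_o + 1/d_i = 1/d_o − 1/(m·d_o) = (1 − 1/m)/d_o, so d_o = f(1 − 1/m) = (47.00)(1 − 1/(-1.1)) = 89.7 cm.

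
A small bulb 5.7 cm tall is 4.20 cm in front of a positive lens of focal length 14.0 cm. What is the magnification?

m = +1.43

1/d_i = 1/f − 1/d_o = 1/(14.00) − 1/(4.20) = -0.1667, so d_i = -6.000 cm.
m = −d_i/d_o = −(-6.000)/(4.20) = +1.43.
The image is virtual, upright and enlarged, on the same side as the object.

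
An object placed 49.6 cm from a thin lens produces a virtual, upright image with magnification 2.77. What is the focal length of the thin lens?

m = −d_i/d_o ⇒ d_i = −m·d_o = −(+2.77)·(49.6) = -137.4 cm.
1/f = 1/d_o + 1/d_i = 1/(49.6) + 1/(-137.4) = 0.01288, so f = 77.6 cm.
Since f is positive, the thin lens is converging.

f = 77.6 cm (converging)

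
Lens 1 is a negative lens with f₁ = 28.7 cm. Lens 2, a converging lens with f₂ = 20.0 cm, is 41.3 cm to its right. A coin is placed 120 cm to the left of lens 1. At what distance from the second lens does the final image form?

29.0 cm

Lens 1 is diverging, so f₁ = −28.7 cm.
Lens 1: 1/d_i1 = 1/f₁ − 1/d_o1 = 1/(-28.7) − 1/(120) = -0.04318, so d_i1 = -23.16 cm.
The intermediate image is 23.16 cm to the left of lens 1 (virtual), which is 41.3 − (-23.16) = 64.46 cm to the left of lens 2, so d_o2 = +64.46 cm.
Lens 2: 1/d_i2 = 1/f₂ − 1/d_o2 = 1/(20.0) − 1/(64.46) = 0.03449, so d_i2 = 29.0 cm.
The final image is real, 29.0 cm to the right of lens 2 (overall magnification ≈ -0.087).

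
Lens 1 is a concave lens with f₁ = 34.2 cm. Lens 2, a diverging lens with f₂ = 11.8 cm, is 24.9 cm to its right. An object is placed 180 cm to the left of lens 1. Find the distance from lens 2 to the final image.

Lens 1 is diverging, so f₁ = −34.2 cm.
Lens 1: 1/d_i1 = 1/f₁ − 1/d_o1 = 1/(-34.2) − 1/(180) = -0.03480, so d_i1 = -28.74 cm.
The intermediate image is 28.74 cm to the left of lens 1 (virtual), which is 24.9 − (-28.74) = 53.64 cm to the left of lens 2, so d_o2 = +53.64 cm.
Lens 2 is diverging, so f₂ = −11.8 cm.
Lens 2: 1/d_i2 = 1/f₂ − 1/d_o2 = 1/(-11.8) − 1/(53.64) = -0.1034, so d_i2 = -9.67 cm.
The final image is virtual, 9.67 cm to the left of lens 2 (overall magnification ≈ 0.029).

9.67 cm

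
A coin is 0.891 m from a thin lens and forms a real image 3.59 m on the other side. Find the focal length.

Real image ⇒ d_i = +3.59 m.
1/f = 1/d_o + 1/d_i = 1/(0.891) + 1/(3.59) = 1.401, so f = 0.714 m.
Since f is positive, the thin lens is converging.

f = 0.714 m (converging)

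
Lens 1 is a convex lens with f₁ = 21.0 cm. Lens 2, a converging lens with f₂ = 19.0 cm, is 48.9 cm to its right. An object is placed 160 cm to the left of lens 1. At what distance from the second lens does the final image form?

Lens 1: 1/d_i1 = 1/f₁ − 1/d_o1 = 1/(21.0) − 1/(160) = 0.04137, so d_i1 = 24.17 cm.
The intermediate image is 24.17 cm to the right of lens 1, which is 48.9 − (24.17) = 24.73 cm to the left of lens 2, so d_o2 = +24.73 cm.
Lens 2: 1/d_i2 = 1/f₂ − 1/d_o2 = 1/(19.0) − 1/(24.73) = 0.01219, so d_i2 = 82.0 cm.
The final image is real, 82.0 cm to the right of lens 2 (overall magnification ≈ 0.50).

82.0 cm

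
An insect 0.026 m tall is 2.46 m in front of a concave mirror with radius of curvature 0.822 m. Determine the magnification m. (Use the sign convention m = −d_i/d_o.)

m = -0.201

f = R/2 = 0.822/2 = 0.4110 m.
1/d_i = 1/f − 1/d_o = 1/(0.4110) − 1/(2.46) = 2.027, so d_i = 0.4934 m.
m = −d_i/d_o = −(0.4934)/(2.46) = -0.201.
The image is real, inverted and reduced, in front of the mirror.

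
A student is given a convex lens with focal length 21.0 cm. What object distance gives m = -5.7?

24.7 cm

m = −d_i/d_o ⇒ d_i = −m·d_o.
1/f = 1/d_o + 1/d_i = 1/d_o − 1/(m·d_o) = (1 − 1/m)/d_o, so d_o = f(1 − 1/m) = (21.00)(1 − 1/(-5.7)) = 24.7 cm.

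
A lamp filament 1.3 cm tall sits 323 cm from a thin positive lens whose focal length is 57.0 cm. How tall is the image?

0.279 cm

1/d_i = 1/f − 1/d_o = 1/(57.00) − 1/(323) = 0.01445, so d_i = 69.21 cm.
m = −d_i/d_o = -0.2143.
|h_i| = |m|·h_o = 0.2143 × 1.3 = 0.279 cm. The image is real, inverted and reduced, on the far side of the lens.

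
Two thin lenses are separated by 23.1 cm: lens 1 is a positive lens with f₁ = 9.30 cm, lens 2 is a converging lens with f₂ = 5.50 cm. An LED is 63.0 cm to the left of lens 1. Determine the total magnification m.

Lens 1: 1/d_i1 = 1/(9.30) − 1/(63.0) = 0.09165, so d_i1 = 10.91 cm; m₁ = −d_i1/d_o1 = -0.1732.
d_o2 = 23.1 − (10.91) = 12.19 cm.
Lens 2: 1/d_i2 = 1/(5.50) − 1/(12.19) = 0.09978, so d_i2 = 10.02 cm; m₂ = −d_i2/d_o2 = -0.8221.
m = m₁·m₂ = (-0.1732)(-0.8221) = +0.142.

m = +0.142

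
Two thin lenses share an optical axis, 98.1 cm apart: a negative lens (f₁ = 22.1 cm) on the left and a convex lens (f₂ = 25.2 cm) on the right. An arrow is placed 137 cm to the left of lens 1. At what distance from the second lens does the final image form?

Lens 1 is diverging, so f₁ = −22.1 cm.
Lens 1: 1/d_i1 = 1/f₁ − 1/d_o1 = 1/(-22.1) − 1/(137) = -0.05255, so d_i1 = -19.03 cm.
The intermediate image is 19.03 cm to the left of lens 1 (virtual), which is 98.1 − (-19.03) = 117.1 cm to the left of lens 2, so d_o2 = +117.1 cm.
Lens 2: 1/d_i2 = 1/f₂ − 1/d_o2 = 1/(25.2) − 1/(117.1) = 0.03114, so d_i2 = 32.1 cm.
The final image is real, 32.1 cm to the right of lens 2 (overall magnification ≈ -0.038).

32.1 cm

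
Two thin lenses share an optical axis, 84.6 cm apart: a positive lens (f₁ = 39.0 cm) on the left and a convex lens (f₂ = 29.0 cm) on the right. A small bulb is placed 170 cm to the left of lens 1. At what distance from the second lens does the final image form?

198 cm

Lens 1: 1/d_i1 = 1/f₁ − 1/d_o1 = 1/(39.0) − 1/(170) = 0.01976, so d_i1 = 50.61 cm.
The intermediate image is 50.61 cm to the right of lens 1, which is 84.6 − (50.61) = 33.99 cm to the left of lens 2, so d_o2 = +33.99 cm.
Lens 2: 1/d_i2 = 1/f₂ − 1/d_o2 = 1/(29.0) − 1/(33.99) = 0.005062, so d_i2 = 198 cm.
The final image is real, 198 cm to the right of lens 2 (overall magnification ≈ 1.7).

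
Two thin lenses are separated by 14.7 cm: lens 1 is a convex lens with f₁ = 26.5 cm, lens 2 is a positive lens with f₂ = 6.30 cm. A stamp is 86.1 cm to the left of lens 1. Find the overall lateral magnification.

m = -0.0937

Lens 1: 1/d_i1 = 1/(26.5) − 1/(86.1) = 0.02612, so d_i1 = 38.28 cm; m₁ = −d_i1/d_o1 = -0.4446.
d_o2 = 14.7 − (38.28) = -23.58 cm (virtual object).
Lens 2: 1/d_i2 = 1/(6.30) − 1/(-23.58) = 0.2011, so d_i2 = 4.972 cm; m₂ = −d_i2/d_o2 = +0.2108.
m = m₁·m₂ = (-0.4446)(+0.2108) = -0.0937.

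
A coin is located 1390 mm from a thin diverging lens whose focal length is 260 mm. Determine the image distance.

For a diverging lens, f = -260 mm.
Lens equation: 1/q = 1/f − 1/p = 1/(-260.0) − 1/(1390) = -0.003846 − 0.0007194 = -0.004566, so q = -219 mm.
The image is virtual, upright and reduced, on the same side as the object.

219 mm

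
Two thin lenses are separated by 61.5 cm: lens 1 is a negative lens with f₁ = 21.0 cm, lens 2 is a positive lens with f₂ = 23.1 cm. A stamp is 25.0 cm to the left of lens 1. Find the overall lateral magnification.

m = -0.212

f₁ = −21.0 cm (diverging).
Lens 1: 1/d_i1 = 1/(-21.0) − 1/(25.0) = -0.08762, so d_i1 = -11.41 cm; m₁ = −d_i1/d_o1 = +0.4564.
d_o2 = 61.5 − (-11.41) = 72.91 cm.
Lens 2: 1/d_i2 = 1/(23.1) − 1/(72.91) = 0.02957, so d_i2 = 33.81 cm; m₂ = −d_i2/d_o2 = -0.4638.
m = m₁·m₂ = (+0.4564)(-0.4638) = -0.212.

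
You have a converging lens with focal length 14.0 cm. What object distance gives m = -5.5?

m = −d_i/d_o ⇒ d_i = −m·d_o.
1/f = 1/d_o + 1/d_i = 1/d_o − 1/(m·d_o) = (1 − 1/m)/d_o, so d_o = f(1 − 1/m) = (14.00)(1 − 1/(-5.5)) = 16.5 cm.

16.5 cm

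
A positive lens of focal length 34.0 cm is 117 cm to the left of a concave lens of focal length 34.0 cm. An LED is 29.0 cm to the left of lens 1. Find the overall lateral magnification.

Lens 1: 1/d_i1 = 1/(34.0) − 1/(29.0) = -0.005071, so d_i1 = -197.2 cm; m₁ = −d_i1/d_o1 = +6.800.
d_o2 = 117 − (-197.2) = 314.2 cm.
f₂ = −34.0 cm (diverging).
Lens 2: 1/d_i2 = 1/(-34.0) − 1/(314.2) = -0.03259, so d_i2 = -30.68 cm; m₂ = −d_i2/d_o2 = +0.09765.
m = m₁·m₂ = (+6.800)(+0.09765) = +0.664.

m = +0.664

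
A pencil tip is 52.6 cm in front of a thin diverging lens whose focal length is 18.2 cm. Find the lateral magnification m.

m = +0.257

For a diverging lens, f = -18.2 cm.
1/d_i = 1/f − 1/d_o = 1/(-18.20) − 1/(52.6) = -0.07396, so d_i = -13.52 cm.
m = −d_i/d_o = −(-13.52)/(52.6) = +0.257.
The image is virtual, upright and reduced, on the same side as the object.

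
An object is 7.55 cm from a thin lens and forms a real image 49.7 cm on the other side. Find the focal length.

Real image ⇒ d_i = +49.7 cm.
1/f = 1/d_o + 1/d_i = 1/(7.55) + 1/(49.7) = 0.1526, so f = 6.55 cm.
Since f is positive, the thin lens is converging.

f = 6.55 cm (converging)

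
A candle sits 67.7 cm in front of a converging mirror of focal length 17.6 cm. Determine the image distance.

Mirror equation: 1/q = 1/f − 1/p = 1/(17.60) − 1/(67.7) = 0.05682 − 0.01477 = 0.04205, so q = 23.8 cm.
The image is real, inverted and reduced, in front of the mirror.

23.8 cm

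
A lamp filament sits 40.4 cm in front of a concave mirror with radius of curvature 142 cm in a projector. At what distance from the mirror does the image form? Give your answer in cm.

93.7 cm

f = R/2 = 142/2 = 71.00 cm.
Mirror equation: 1/s_i = 1/f − 1/s_o = 1/(71.00) − 1/(40.4) = 0.01408 − 0.02475 = -0.01067, so s_i = -93.7 cm.
The image is virtual, upright and enlarged, behind the mirror.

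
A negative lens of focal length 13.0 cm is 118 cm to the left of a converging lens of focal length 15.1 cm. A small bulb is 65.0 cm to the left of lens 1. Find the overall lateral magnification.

m = -0.0221

f₁ = −13.0 cm (diverging).
Lens 1: 1/d_i1 = 1/(-13.0) − 1/(65.0) = -0.09231, so d_i1 = -10.83 cm; m₁ = −d_i1/d_o1 = +0.1666.
d_o2 = 118 − (-10.83) = 128.8 cm.
Lens 2: 1/d_i2 = 1/(15.1) − 1/(128.8) = 0.05846, so d_i2 = 17.11 cm; m₂ = −d_i2/d_o2 = -0.1328.
m = m₁·m₂ = (+0.1666)(-0.1328) = -0.0221.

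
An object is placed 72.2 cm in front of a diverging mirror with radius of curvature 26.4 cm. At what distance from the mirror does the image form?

11.2 cm

f = R/2 = 26.4/2 = 13.20 cm; for a diverging mirror, f = -13.20 cm.
Mirror equation: 1/q = 1/f − 1/p = 1/(-13.20) − 1/(72.2) = -0.07576 − 0.01385 = -0.08961, so q = -11.2 cm.
The image is virtual, upright and reduced, behind the mirror.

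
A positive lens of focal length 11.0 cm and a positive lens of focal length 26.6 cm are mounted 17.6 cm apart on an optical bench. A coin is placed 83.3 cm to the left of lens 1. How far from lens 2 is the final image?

Lens 1: 1/d_i1 = 1/f₁ − 1/d_o1 = 1/(11.0) − 1/(83.3) = 0.07890, so d_i1 = 12.67 cm.
The intermediate image is 12.67 cm to the right of lens 1, which is 17.6 − (12.67) = 4.930 cm to the left of lens 2, so d_o2 = +4.930 cm.
Lens 2: 1/d_i2 = 1/f₂ − 1/d_o2 = 1/(26.6) − 1/(4.930) = -0.1652, so d_i2 = -6.05 cm.
The final image is virtual, 6.05 cm to the left of lens 2 (overall magnification ≈ -0.19).

6.05 cm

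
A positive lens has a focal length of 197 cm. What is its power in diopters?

f = 197 cm = 1.97 m.
P = 1/f = 1/(1.97 m) = +0.508 D.

P = +0.508 D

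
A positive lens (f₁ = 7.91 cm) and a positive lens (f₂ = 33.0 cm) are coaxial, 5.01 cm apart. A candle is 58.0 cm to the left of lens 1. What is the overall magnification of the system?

Lens 1: 1/d_i1 = 1/(7.91) − 1/(58.0) = 0.1092, so d_i1 = 9.159 cm; m₁ = −d_i1/d_o1 = -0.1579.
d_o2 = 5.01 − (9.159) = -4.149 cm (virtual object).
Lens 2: 1/d_i2 = 1/(33.0) − 1/(-4.149) = 0.2713, so d_i2 = 3.686 cm; m₂ = −d_i2/d_o2 = +0.8883.
m = m₁·m₂ = (-0.1579)(+0.8883) = -0.140.

m = -0.140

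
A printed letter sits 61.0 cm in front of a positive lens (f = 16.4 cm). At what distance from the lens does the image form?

Lens equation: 1/q = 1/f − 1/p = 1/(16.40) − 1/(61.0) = 0.06098 − 0.01639 = 0.04458, so q = 22.4 cm.
The image is real, inverted and reduced, on the far side of the lens.

22.4 cm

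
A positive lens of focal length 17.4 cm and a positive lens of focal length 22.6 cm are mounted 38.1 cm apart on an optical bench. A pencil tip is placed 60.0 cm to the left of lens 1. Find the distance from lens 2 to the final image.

Lens 1: 1/d_i1 = 1/f₁ − 1/d_o1 = 1/(17.4) − 1/(60.0) = 0.04080, so d_i1 = 24.51 cm.
The intermediate image is 24.51 cm to the right of lens 1, which is 38.1 − (24.51) = 13.59 cm to the left of lens 2, so d_o2 = +13.59 cm.
Lens 2: 1/d_i2 = 1/f₂ − 1/d_o2 = 1/(22.6) − 1/(13.59) = -0.02934, so d_i2 = -34.1 cm.
The final image is virtual, 34.1 cm to the left of lens 2 (overall magnification ≈ -1.0).

34.1 cm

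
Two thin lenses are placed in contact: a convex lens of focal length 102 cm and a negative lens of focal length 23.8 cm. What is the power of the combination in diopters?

P₁ = 1/f₁ = 1/(1.02 m) = +0.9804 D; P₂ = 1/f₂ = 1/(-0.238 m) = -4.202 D.
For thin lenses in contact, P = P₁ + P₂ = (+0.9804) + (-4.202) = -3.22 D.

P = -3.22 D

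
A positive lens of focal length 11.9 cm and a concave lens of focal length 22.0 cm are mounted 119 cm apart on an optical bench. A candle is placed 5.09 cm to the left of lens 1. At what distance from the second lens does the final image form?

18.8 cm

Lens 1: 1/d_i1 = 1/f₁ − 1/d_o1 = 1/(11.9) − 1/(5.09) = -0.1124, so d_i1 = -8.894 cm.
The intermediate image is 8.894 cm to the left of lens 1 (virtual), which is 119 − (-8.894) = 127.9 cm to the left of lens 2, so d_o2 = +127.9 cm.
Lens 2 is diverging, so f₂ = −22.0 cm.
Lens 2: 1/d_i2 = 1/f₂ − 1/d_o2 = 1/(-22.0) − 1/(127.9) = -0.05327, so d_i2 = -18.8 cm.
The final image is virtual, 18.8 cm to the left of lens 2 (overall magnification ≈ 0.26).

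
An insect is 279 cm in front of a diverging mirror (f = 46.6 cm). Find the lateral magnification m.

For a diverging mirror, f = -46.6 cm.
1/d_i = 1/f − 1/d_o = 1/(-46.60) − 1/(279) = -0.02504, so d_i = -39.93 cm.
m = −d_i/d_o = −(-39.93)/(279) = +0.143.
The image is virtual, upright and reduced, behind the mirror.

m = +0.143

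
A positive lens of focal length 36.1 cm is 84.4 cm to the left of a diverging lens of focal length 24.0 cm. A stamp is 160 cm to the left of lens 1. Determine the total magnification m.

m = -0.113

Lens 1: 1/d_i1 = 1/(36.1) − 1/(160) = 0.02145, so d_i1 = 46.62 cm; m₁ = −d_i1/d_o1 = -0.2914.
d_o2 = 84.4 − (46.62) = 37.78 cm.
f₂ = −24.0 cm (diverging).
Lens 2: 1/d_i2 = 1/(-24.0) − 1/(37.78) = -0.06814, so d_i2 = -14.68 cm; m₂ = −d_i2/d_o2 = +0.3885.
m = m₁·m₂ = (-0.2914)(+0.3885) = -0.113.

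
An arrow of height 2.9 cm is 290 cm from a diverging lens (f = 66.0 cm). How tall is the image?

For a diverging lens, f = -66.0 cm.
1/d_i = 1/f − 1/d_o = 1/(-66.00) − 1/(290) = -0.01860, so d_i = -53.76 cm.
m = −d_i/d_o = +0.1854.
|h_i| = |m|·h_o = 0.1854 × 2.9 = 0.538 cm. The image is virtual, upright and reduced, on the same side as the object.

0.538 cm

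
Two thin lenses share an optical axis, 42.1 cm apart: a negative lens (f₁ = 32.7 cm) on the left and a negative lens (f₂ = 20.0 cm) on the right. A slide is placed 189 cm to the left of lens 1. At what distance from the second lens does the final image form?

Lens 1 is diverging, so f₁ = −32.7 cm.
Lens 1: 1/d_i1 = 1/f₁ − 1/d_o1 = 1/(-32.7) − 1/(189) = -0.03587, so d_i1 = -27.88 cm.
The intermediate image is 27.88 cm to the left of lens 1 (virtual), which is 42.1 − (-27.88) = 69.98 cm to the left of lens 2, so d_o2 = +69.98 cm.
Lens 2 is diverging, so f₂ = −20.0 cm.
Lens 2: 1/d_i2 = 1/f₂ − 1/d_o2 = 1/(-20.0) − 1/(69.98) = -0.06429, so d_i2 = -15.6 cm.
The final image is virtual, 15.6 cm to the left of lens 2 (overall magnification ≈ 0.033).

15.6 cm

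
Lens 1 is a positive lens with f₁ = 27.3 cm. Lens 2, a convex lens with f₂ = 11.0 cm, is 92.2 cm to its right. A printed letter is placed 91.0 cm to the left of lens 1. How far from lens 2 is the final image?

Lens 1: 1/d_i1 = 1/f₁ − 1/d_o1 = 1/(27.3) − 1/(91.0) = 0.02564, so d_i1 = 39.00 cm.
The intermediate image is 39.00 cm to the right of lens 1, which is 92.2 − (39.00) = 53.20 cm to the left of lens 2, so d_o2 = +53.20 cm.
Lens 2: 1/d_i2 = 1/f₂ − 1/d_o2 = 1/(11.0) − 1/(53.20) = 0.07211, so d_i2 = 13.9 cm.
The final image is real, 13.9 cm to the right of lens 2 (overall magnification ≈ 0.11).

13.9 cm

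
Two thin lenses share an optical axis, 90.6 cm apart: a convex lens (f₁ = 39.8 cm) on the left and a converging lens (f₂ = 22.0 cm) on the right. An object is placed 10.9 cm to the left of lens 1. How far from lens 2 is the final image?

27.8 cm

Lens 1: 1/d_i1 = 1/f₁ − 1/d_o1 = 1/(39.8) − 1/(10.9) = -0.06662, so d_i1 = -15.01 cm.
The intermediate image is 15.01 cm to the left of lens 1 (virtual), which is 90.6 − (-15.01) = 105.6 cm to the left of lens 2, so d_o2 = +105.6 cm.
Lens 2: 1/d_i2 = 1/f₂ − 1/d_o2 = 1/(22.0) − 1/(105.6) = 0.03598, so d_i2 = 27.8 cm.
The final image is real, 27.8 cm to the right of lens 2 (overall magnification ≈ -0.36).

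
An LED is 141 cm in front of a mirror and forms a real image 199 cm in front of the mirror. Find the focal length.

f = 82.5 cm (concave)

Real image ⇒ d_i = +199 cm.
1/f = 1/d_o + 1/d_i = 1/(141) + 1/(199) = 0.01212, so f = 82.5 cm.
Since f is positive, the mirror is concave.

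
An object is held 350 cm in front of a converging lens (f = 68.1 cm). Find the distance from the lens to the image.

Lens equation: 1/v = 1/f − 1/u = 1/(68.10) − 1/(350) = 0.01468 − 0.002857 = 0.01183, so v = 84.6 cm.
The image is real, inverted and reduced, on the far side of the lens.

84.6 cm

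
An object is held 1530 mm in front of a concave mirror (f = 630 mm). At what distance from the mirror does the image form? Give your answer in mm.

Mirror equation: 1/v = 1/f − 1/u = 1/(630.0) − 1/(1530) = 0.001587 − 0.0006536 = 0.0009337, so v = 1070 mm.
The image is real, inverted and reduced, in front of the mirror.

1070 mm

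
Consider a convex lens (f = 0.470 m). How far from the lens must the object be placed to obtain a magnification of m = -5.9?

m = −d_i/d_o ⇒ d_i = −m·d_o.
1/f = 1/d_o + 1/d_i = 1/d_o − 1/(m·d_o) = (1 − 1/m)/d_o, so d_o = f(1 − 1/m) = (0.4700)(1 − 1/(-5.9)) = 0.550 m.

0.550 m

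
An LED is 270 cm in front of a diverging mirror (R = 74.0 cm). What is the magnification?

m = +0.121

f = R/2 = 74.0/2 = 37.00 cm; for a diverging mirror, f = -37.00 cm.
1/d_i = 1/f − 1/d_o = 1/(-37.00) − 1/(270) = -0.03073, so d_i = -32.54 cm.
m = −d_i/d_o = −(-32.54)/(270) = +0.121.
The image is virtual, upright and reduced, behind the mirror.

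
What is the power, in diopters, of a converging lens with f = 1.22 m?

P = +0.820 D

P = 1/f = 1/(1.22 m) = +0.820 D.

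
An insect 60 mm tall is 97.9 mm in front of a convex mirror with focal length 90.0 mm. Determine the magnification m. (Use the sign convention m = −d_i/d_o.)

m = +0.479

For a convex mirror, f = -90.0 mm.
1/d_i = 1/f − 1/d_o = 1/(-90.00) − 1/(97.9) = -0.02133, so d_i = -46.89 mm.
m = −d_i/d_o = −(-46.89)/(97.9) = +0.479.
The image is virtual, upright and reduced, behind the mirror.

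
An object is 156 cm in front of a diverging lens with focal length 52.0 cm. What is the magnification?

m = +0.250

For a diverging lens, f = -52.0 cm.
1/d_i = 1/f − 1/d_o = 1/(-52.00) − 1/(156) = -0.02564, so d_i = -39.00 cm.
m = −d_i/d_o = −(-39.00)/(156) = +0.250.
The image is virtual, upright and reduced, on the same side as the object.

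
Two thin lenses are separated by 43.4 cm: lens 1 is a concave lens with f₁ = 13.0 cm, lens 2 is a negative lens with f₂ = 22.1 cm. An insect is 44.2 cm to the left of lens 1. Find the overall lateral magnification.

f₁ = −13.0 cm (diverging).
Lens 1: 1/d_i1 = 1/(-13.0) − 1/(44.2) = -0.09955, so d_i1 = -10.05 cm; m₁ = −d_i1/d_o1 = +0.2274.
d_o2 = 43.4 − (-10.05) = 53.45 cm.
f₂ = −22.1 cm (diverging).
Lens 2: 1/d_i2 = 1/(-22.1) − 1/(53.45) = -0.06396, so d_i2 = -15.64 cm; m₂ = −d_i2/d_o2 = +0.2925.
m = m₁·m₂ = (+0.2274)(+0.2925) = +0.0665.

m = +0.0665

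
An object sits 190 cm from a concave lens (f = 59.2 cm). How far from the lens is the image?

45.1 cm

For a concave lens, f = -59.2 cm.
Thin-lens equation: 1/d_i = 1/f − 1/d_o = 1/(-59.20) − 1/(190) = -0.01689 − 0.005263 = -0.02216, so d_i = -45.1 cm.
The image is virtual, upright and reduced, on the same side as the object.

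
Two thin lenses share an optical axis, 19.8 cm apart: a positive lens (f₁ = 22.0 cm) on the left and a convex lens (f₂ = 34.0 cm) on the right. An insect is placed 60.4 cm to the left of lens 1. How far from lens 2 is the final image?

10.3 cm

Lens 1: 1/d_i1 = 1/f₁ − 1/d_o1 = 1/(22.0) − 1/(60.4) = 0.02890, so d_i1 = 34.60 cm.
The intermediate image is 34.60 cm to the right of lens 1, which lies 14.80 cm to the right of lens 2 — a virtual object — so d_o2 = −14.80 cm.
Lens 2: 1/d_i2 = 1/f₂ − 1/d_o2 = 1/(34.0) − 1/(-14.80) = 0.09698, so d_i2 = 10.3 cm.
The final image is real, 10.3 cm to the right of lens 2 (overall magnification ≈ -0.40).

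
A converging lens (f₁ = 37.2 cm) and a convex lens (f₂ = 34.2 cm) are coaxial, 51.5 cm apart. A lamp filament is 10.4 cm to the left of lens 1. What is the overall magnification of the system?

Lens 1: 1/d_i1 = 1/(37.2) − 1/(10.4) = -0.06927, so d_i1 = -14.44 cm; m₁ = −d_i1/d_o1 = +1.388.
d_o2 = 51.5 − (-14.44) = 65.94 cm.
Lens 2: 1/d_i2 = 1/(34.2) − 1/(65.94) = 0.01407, so d_i2 = 71.05 cm; m₂ = −d_i2/d_o2 = -1.078.
m = m₁·m₂ = (+1.388)(-1.078) = -1.50.

m = -1.50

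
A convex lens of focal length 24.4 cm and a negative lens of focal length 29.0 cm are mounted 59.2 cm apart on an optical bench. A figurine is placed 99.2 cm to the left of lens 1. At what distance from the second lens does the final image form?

Lens 1: 1/d_i1 = 1/f₁ − 1/d_o1 = 1/(24.4) − 1/(99.2) = 0.03090, so d_i1 = 32.36 cm.
The intermediate image is 32.36 cm to the right of lens 1, which is 59.2 − (32.36) = 26.84 cm to the left of lens 2, so d_o2 = +26.84 cm.
Lens 2 is diverging, so f₂ = −29.0 cm.
Lens 2: 1/d_i2 = 1/f₂ − 1/d_o2 = 1/(-29.0) − 1/(26.84) = -0.07174, so d_i2 = -13.9 cm.
The final image is virtual, 13.9 cm to the left of lens 2 (overall magnification ≈ -0.17).

13.9 cm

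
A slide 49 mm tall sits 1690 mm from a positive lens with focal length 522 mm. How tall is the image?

21.9 mm

1/d_i = 1/f − 1/d_o = 1/(522.0) − 1/(1690) = 0.001324, so d_i = 755.3 mm.
m = −d_i/d_o = -0.4469.
|h_i| = |m|·h_o = 0.4469 × 49 = 21.9 mm. The image is real, inverted and reduced, on the far side of the lens.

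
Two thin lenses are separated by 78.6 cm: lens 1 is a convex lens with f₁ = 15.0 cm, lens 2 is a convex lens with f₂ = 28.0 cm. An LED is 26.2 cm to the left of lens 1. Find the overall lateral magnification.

Lens 1: 1/d_i1 = 1/(15.0) − 1/(26.2) = 0.02850, so d_i1 = 35.09 cm; m₁ = −d_i1/d_o1 = -1.339.
d_o2 = 78.6 − (35.09) = 43.51 cm.
Lens 2: 1/d_i2 = 1/(28.0) − 1/(43.51) = 0.01273, so d_i2 = 78.55 cm; m₂ = −d_i2/d_o2 = -1.805.
m = m₁·m₂ = (-1.339)(-1.805) = +2.42.

m = +2.42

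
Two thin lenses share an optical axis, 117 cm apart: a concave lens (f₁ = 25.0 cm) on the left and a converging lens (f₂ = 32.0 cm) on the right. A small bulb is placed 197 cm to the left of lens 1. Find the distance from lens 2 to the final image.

41.6 cm

Lens 1 is diverging, so f₁ = −25.0 cm.
Lens 1: 1/d_i1 = 1/f₁ − 1/d_o1 = 1/(-25.0) − 1/(197) = -0.04508, so d_i1 = -22.18 cm.
The intermediate image is 22.18 cm to the left of lens 1 (virtual), which is 117 − (-22.18) = 139.2 cm to the left of lens 2, so d_o2 = +139.2 cm.
Lens 2: 1/d_i2 = 1/f₂ − 1/d_o2 = 1/(32.0) − 1/(139.2) = 0.02407, so d_i2 = 41.6 cm.
The final image is real, 41.6 cm to the right of lens 2 (overall magnification ≈ -0.034).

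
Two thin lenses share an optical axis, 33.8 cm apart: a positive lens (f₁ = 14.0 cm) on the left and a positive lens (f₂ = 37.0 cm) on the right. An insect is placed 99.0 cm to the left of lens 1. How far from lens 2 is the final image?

Lens 1: 1/d_i1 = 1/f₁ − 1/d_o1 = 1/(14.0) − 1/(99.0) = 0.06133, so d_i1 = 16.31 cm.
The intermediate image is 16.31 cm to the right of lens 1, which is 33.8 − (16.31) = 17.49 cm to the left of lens 2, so d_o2 = +17.49 cm.
Lens 2: 1/d_i2 = 1/f₂ − 1/d_o2 = 1/(37.0) − 1/(17.49) = -0.03015, so d_i2 = -33.2 cm.
The final image is virtual, 33.2 cm to the left of lens 2 (overall magnification ≈ -0.31).

33.2 cm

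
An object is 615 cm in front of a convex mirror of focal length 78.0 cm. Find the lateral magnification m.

For a convex mirror, f = -78.0 cm.
1/d_i = 1/f − 1/d_o = 1/(-78.00) − 1/(615) = -0.01445, so d_i = -69.22 cm.
m = −d_i/d_o = −(-69.22)/(615) = +0.113.
The image is virtual, upright and reduced, behind the mirror.

m = +0.113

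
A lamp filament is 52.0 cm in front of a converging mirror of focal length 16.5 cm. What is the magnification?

1/d_i = 1/f − 1/d_o = 1/(16.50) − 1/(52.0) = 0.04138, so d_i = 24.17 cm.
m = −d_i/d_o = −(24.17)/(52.0) = -0.465.
The image is real, inverted and reduced, in front of the mirror.

m = -0.465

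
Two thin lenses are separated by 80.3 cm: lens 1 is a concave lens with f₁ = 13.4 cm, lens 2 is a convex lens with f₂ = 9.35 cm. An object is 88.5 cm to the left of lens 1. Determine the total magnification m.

m = -0.0149

f₁ = −13.4 cm (diverging).
Lens 1: 1/d_i1 = 1/(-13.4) − 1/(88.5) = -0.08593, so d_i1 = -11.64 cm; m₁ = −d_i1/d_o1 = +0.1315.
d_o2 = 80.3 − (-11.64) = 91.94 cm.
Lens 2: 1/d_i2 = 1/(9.35) − 1/(91.94) = 0.09608, so d_i2 = 10.41 cm; m₂ = −d_i2/d_o2 = -0.1132.
m = m₁·m₂ = (+0.1315)(-0.1132) = -0.0149.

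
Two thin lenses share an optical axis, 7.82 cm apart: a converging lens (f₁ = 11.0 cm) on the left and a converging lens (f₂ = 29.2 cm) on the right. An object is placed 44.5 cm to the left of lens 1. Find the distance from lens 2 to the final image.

5.51 cm

Lens 1: 1/d_i1 = 1/f₁ − 1/d_o1 = 1/(11.0) − 1/(44.5) = 0.06844, so d_i1 = 14.61 cm.
The intermediate image is 14.61 cm to the right of lens 1, which lies 6.790 cm to the right of lens 2 — a virtual object — so d_o2 = −6.790 cm.
Lens 2: 1/d_i2 = 1/f₂ − 1/d_o2 = 1/(29.2) − 1/(-6.790) = 0.1815, so d_i2 = 5.51 cm.
The final image is real, 5.51 cm to the right of lens 2 (overall magnification ≈ -0.27).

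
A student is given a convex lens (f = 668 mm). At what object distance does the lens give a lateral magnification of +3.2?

m = −d_i/d_o ⇒ d_i = −m·d_o.
1/f = 1/d_o + 1/d_i = 1/d_o − 1/(m·d_o) = (1 − 1/m)/d_o, so d_o = f(1 − 1/m) = (668.0)(1 − 1/(+3.2)) = 459 mm.

459 mm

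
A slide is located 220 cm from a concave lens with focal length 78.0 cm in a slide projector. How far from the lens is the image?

57.6 cm

For a concave lens, f = -78.0 cm.
Lens equation: 1/d_i = 1/f − 1/d_o = 1/(-78.00) − 1/(220) = -0.01282 − 0.004545 = -0.01737, so d_i = -57.6 cm.
The image is virtual, upright and reduced, on the same side as the object.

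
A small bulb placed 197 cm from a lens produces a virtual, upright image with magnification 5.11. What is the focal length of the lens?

f = 245 cm (converging)

m = −d_i/d_o ⇒ d_i = −m·d_o = −(+5.11)·(197) = -1007 cm.
1/f = 1/d_o + 1/d_i = 1/(197) + 1/(-1007) = 0.004083, so f = 245 cm.
Since f is positive, the lens is converging.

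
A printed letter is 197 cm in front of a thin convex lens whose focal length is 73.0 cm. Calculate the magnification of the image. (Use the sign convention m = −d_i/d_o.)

m = -0.589

1/d_i = 1/f − 1/d_o = 1/(73.00) − 1/(197) = 0.008622, so d_i = 116.0 cm.
m = −d_i/d_o = −(116.0)/(197) = -0.589.
The image is real, inverted and reduced, on the far side of the lens.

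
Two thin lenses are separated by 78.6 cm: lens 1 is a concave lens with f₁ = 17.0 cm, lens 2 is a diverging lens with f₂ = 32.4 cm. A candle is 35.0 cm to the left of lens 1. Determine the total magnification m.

m = +0.0865

f₁ = −17.0 cm (diverging).
Lens 1: 1/d_i1 = 1/(-17.0) − 1/(35.0) = -0.08739, so d_i1 = -11.44 cm; m₁ = −d_i1/d_o1 = +0.3269.
d_o2 = 78.6 − (-11.44) = 90.04 cm.
f₂ = −32.4 cm (diverging).
Lens 2: 1/d_i2 = 1/(-32.4) − 1/(90.04) = -0.04197, so d_i2 = -23.83 cm; m₂ = −d_i2/d_o2 = +0.2646.
m = m₁·m₂ = (+0.3269)(+0.2646) = +0.0865.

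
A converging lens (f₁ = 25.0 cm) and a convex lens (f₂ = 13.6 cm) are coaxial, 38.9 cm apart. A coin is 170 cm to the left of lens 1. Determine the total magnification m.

Lens 1: 1/d_i1 = 1/(25.0) − 1/(170) = 0.03412, so d_i1 = 29.31 cm; m₁ = −d_i1/d_o1 = -0.1724.
d_o2 = 38.9 − (29.31) = 9.590 cm.
Lens 2: 1/d_i2 = 1/(13.6) − 1/(9.590) = -0.03075, so d_i2 = -32.52 cm; m₂ = −d_i2/d_o2 = +3.392.
m = m₁·m₂ = (-0.1724)(+3.392) = -0.585.

m = -0.585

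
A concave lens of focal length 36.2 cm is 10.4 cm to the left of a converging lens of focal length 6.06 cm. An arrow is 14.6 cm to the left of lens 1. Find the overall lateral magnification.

m = -0.293

f₁ = −36.2 cm (diverging).
Lens 1: 1/d_i1 = 1/(-36.2) − 1/(14.6) = -0.09612, so d_i1 = -10.40 cm; m₁ = −d_i1/d_o1 = +0.7123.
d_o2 = 10.4 − (-10.40) = 20.80 cm.
Lens 2: 1/d_i2 = 1/(6.06) − 1/(20.80) = 0.1169, so d_i2 = 8.551 cm; m₂ = −d_i2/d_o2 = -0.4111.
m = m₁·m₂ = (+0.7123)(-0.4111) = -0.293.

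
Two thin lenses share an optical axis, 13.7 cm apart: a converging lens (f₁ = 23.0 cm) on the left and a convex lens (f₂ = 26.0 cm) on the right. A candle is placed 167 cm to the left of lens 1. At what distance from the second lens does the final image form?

Lens 1: 1/d_i1 = 1/f₁ − 1/d_o1 = 1/(23.0) − 1/(167) = 0.03749, so d_i1 = 26.67 cm.
The intermediate image is 26.67 cm to the right of lens 1, which lies 12.97 cm to the right of lens 2 — a virtual object — so d_o2 = −12.97 cm.
Lens 2: 1/d_i2 = 1/f₂ − 1/d_o2 = 1/(26.0) − 1/(-12.97) = 0.1156, so d_i2 = 8.65 cm.
The final image is real, 8.65 cm to the right of lens 2 (overall magnification ≈ -0.11).

8.65 cm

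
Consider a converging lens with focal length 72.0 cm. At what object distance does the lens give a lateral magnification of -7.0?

82.3 cm

m = −d_i/d_o ⇒ d_i = −m·d_o.
1/f = 1/d_o + 1/d_i = 1/d_o − 1/(m·d_o) = (1 − 1/m)/d_o, so d_o = f(1 − 1/m) = (72.00)(1 − 1/(-7.0)) = 82.3 cm.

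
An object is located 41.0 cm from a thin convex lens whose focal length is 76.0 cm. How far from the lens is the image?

89.0 cm

Lens equation: 1/v = 1/f − 1/u = 1/(76.00) − 1/(41.0) = 0.01316 − 0.02439 = -0.01123, so v = -89.0 cm.
The image is virtual, upright and enlarged, on the same side as the object.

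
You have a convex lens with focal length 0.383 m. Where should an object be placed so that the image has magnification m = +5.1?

0.308 m

m = −d_i/d_o ⇒ d_i = −m·d_o.
1/f = 1/d_o + 1/d_i = 1/d_o − 1/(m·d_o) = (1 − 1/m)/d_o, so d_o = f(1 − 1/m) = (0.3830)(1 − 1/(+5.1)) = 0.308 m.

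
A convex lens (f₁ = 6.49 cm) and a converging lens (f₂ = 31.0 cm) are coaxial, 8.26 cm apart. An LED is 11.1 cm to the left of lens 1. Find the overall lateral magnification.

m = -1.14

Lens 1: 1/d_i1 = 1/(6.49) − 1/(11.1) = 0.06399, so d_i1 = 15.63 cm; m₁ = −d_i1/d_o1 = -1.408.
d_o2 = 8.26 − (15.63) = -7.370 cm (virtual object).
Lens 2: 1/d_i2 = 1/(31.0) − 1/(-7.370) = 0.1679, so d_i2 = 5.954 cm; m₂ = −d_i2/d_o2 = +0.8079.
m = m₁·m₂ = (-1.408)(+0.8079) = -1.14.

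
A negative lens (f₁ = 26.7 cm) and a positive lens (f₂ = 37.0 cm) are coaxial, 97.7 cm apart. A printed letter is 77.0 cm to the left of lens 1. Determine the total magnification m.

f₁ = −26.7 cm (diverging).
Lens 1: 1/d_i1 = 1/(-26.7) − 1/(77.0) = -0.05044, so d_i1 = -19.83 cm; m₁ = −d_i1/d_o1 = +0.2575.
d_o2 = 97.7 − (-19.83) = 117.5 cm.
Lens 2: 1/d_i2 = 1/(37.0) − 1/(117.5) = 0.01852, so d_i2 = 54.01 cm; m₂ = −d_i2/d_o2 = -0.4596.
m = m₁·m₂ = (+0.2575)(-0.4596) = -0.118.

m = -0.118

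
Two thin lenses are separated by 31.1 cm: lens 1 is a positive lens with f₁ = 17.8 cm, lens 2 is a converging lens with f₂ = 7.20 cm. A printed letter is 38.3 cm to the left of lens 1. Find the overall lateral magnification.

Lens 1: 1/d_i1 = 1/(17.8) − 1/(38.3) = 0.03007, so d_i1 = 33.26 cm; m₁ = −d_i1/d_o1 = -0.8684.
d_o2 = 31.1 − (33.26) = -2.160 cm (virtual object).
Lens 2: 1/d_i2 = 1/(7.20) − 1/(-2.160) = 0.6019, so d_i2 = 1.662 cm; m₂ = −d_i2/d_o2 = +0.7692.
m = m₁·m₂ = (-0.8684)(+0.7692) = -0.668.

m = -0.668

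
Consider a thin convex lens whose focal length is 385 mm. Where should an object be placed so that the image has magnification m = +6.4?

m = −d_i/d_o ⇒ d_i = −m·d_o.
1/f = 1/d_o + 1/d_i = 1/d_o − 1/(m·d_o) = (1 − 1/m)/d_o, so d_o = f(1 − 1/m) = (385.0)(1 − 1/(+6.4)) = 325 mm.

325 mm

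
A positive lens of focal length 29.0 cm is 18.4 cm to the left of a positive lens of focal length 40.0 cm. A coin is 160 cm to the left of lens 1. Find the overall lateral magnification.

m = -0.155

Lens 1: 1/d_i1 = 1/(29.0) − 1/(160) = 0.02823, so d_i1 = 35.42 cm; m₁ = −d_i1/d_o1 = -0.2214.
d_o2 = 18.4 − (35.42) = -17.02 cm (virtual object).
Lens 2: 1/d_i2 = 1/(40.0) − 1/(-17.02) = 0.08375, so d_i2 = 11.94 cm; m₂ = −d_i2/d_o2 = +0.7015.
m = m₁·m₂ = (-0.2214)(+0.7015) = -0.155.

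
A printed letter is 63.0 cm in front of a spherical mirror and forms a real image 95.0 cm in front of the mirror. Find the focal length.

f = 37.9 cm (concave)

Real image ⇒ d_i = +95.0 cm.
1/f = 1/d_o + 1/d_i = 1/(63.0) + 1/(95.0) = 0.02640, so f = 37.9 cm.
Since f is positive, the spherical mirror is concave.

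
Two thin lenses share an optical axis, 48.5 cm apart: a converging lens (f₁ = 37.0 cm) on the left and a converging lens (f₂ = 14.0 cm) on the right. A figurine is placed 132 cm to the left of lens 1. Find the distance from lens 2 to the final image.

2.41 cm

Lens 1: 1/d_i1 = 1/f₁ − 1/d_o1 = 1/(37.0) − 1/(132) = 0.01945, so d_i1 = 51.41 cm.
The intermediate image is 51.41 cm to the right of lens 1, which lies 2.910 cm to the right of lens 2 — a virtual object — so d_o2 = −2.910 cm.
Lens 2: 1/d_i2 = 1/f₂ − 1/d_o2 = 1/(14.0) − 1/(-2.910) = 0.4151, so d_i2 = 2.41 cm.
The final image is real, 2.41 cm to the right of lens 2 (overall magnification ≈ -0.32).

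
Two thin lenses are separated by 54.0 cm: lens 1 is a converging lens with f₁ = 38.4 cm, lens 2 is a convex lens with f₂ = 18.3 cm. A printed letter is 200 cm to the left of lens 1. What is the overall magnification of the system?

m = -0.368

Lens 1: 1/d_i1 = 1/(38.4) − 1/(200) = 0.02104, so d_i1 = 47.52 cm; m₁ = −d_i1/d_o1 = -0.2376.
d_o2 = 54.0 − (47.52) = 6.480 cm.
Lens 2: 1/d_i2 = 1/(18.3) − 1/(6.480) = -0.09968, so d_i2 = -10.03 cm; m₂ = −d_i2/d_o2 = +1.548.
m = m₁·m₂ = (-0.2376)(+1.548) = -0.368.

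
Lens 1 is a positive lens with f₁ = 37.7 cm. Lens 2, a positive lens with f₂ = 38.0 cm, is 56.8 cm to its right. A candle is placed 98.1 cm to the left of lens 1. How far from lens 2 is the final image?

3.97 cm

Lens 1: 1/d_i1 = 1/f₁ − 1/d_o1 = 1/(37.7) − 1/(98.1) = 0.01633, so d_i1 = 61.23 cm.
The intermediate image is 61.23 cm to the right of lens 1, which lies 4.430 cm to the right of lens 2 — a virtual object — so d_o2 = −4.430 cm.
Lens 2: 1/d_i2 = 1/f₂ − 1/d_o2 = 1/(38.0) − 1/(-4.430) = 0.2520, so d_i2 = 3.97 cm.
The final image is real, 3.97 cm to the right of lens 2 (overall magnification ≈ -0.56).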